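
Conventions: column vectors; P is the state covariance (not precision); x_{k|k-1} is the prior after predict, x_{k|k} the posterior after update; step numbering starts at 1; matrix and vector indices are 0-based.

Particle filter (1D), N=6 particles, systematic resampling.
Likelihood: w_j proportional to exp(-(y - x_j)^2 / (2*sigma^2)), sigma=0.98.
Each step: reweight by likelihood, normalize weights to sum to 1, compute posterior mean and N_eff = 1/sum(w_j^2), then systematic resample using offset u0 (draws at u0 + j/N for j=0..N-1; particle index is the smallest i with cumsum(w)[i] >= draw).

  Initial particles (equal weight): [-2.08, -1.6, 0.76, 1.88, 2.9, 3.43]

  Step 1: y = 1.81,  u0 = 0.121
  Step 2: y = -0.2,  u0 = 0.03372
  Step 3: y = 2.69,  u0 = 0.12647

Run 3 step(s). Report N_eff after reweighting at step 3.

N_eff = 3.6478

step 1: w=[0.0002, 0.0010, 0.2390, 0.4231, 0.2285, 0.1082]  mean=2.0091  Neff=3.3323  idx=[2, 3, 3, 3, 4, 5]
step 2: w=[0.6569, 0.1116, 0.1116, 0.1116, 0.0071, 0.0011]  mean=1.1532  Neff=2.1323  idx=[0, 0, 0, 0, 1, 2]
step 3: w=[0.0720, 0.0720, 0.0720, 0.0720, 0.3559, 0.3559]  mean=1.5573  Neff=3.6478  idx=[1, 4, 4, 4, 5, 5]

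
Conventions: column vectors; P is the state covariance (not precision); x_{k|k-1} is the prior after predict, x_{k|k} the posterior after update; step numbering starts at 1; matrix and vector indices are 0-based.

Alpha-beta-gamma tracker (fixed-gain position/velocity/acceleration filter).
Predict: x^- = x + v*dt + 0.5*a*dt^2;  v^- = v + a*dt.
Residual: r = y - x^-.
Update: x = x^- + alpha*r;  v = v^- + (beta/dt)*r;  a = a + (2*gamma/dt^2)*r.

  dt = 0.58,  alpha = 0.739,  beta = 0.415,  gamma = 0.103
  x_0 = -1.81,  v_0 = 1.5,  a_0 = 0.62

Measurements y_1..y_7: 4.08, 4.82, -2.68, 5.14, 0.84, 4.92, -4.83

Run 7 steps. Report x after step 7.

x_post = -2.6484

step 1: x_pred=-0.8357  r=4.9157  x^+=2.7970  v^+=5.3769  a^+=3.6302
step 2: x_pred=6.5262  r=-1.7062  x^+=5.2653  v^+=6.2616  a^+=2.5854
step 3: x_pred=9.3319  r=-12.0119  x^+=0.4551  v^+=-0.8336  a^+=-4.7703
step 4: x_pred=-0.8307  r=5.9707  x^+=3.5816  v^+=0.6718  a^+=-1.1140
step 5: x_pred=3.7839  r=-2.9439  x^+=1.6084  v^+=-2.0807  a^+=-2.9168
step 6: x_pred=-0.0891  r=5.0091  x^+=3.6126  v^+=-0.1884  a^+=0.1506
step 7: x_pred=3.5287  r=-8.3587  x^+=-2.6484  v^+=-6.0818  a^+=-4.9680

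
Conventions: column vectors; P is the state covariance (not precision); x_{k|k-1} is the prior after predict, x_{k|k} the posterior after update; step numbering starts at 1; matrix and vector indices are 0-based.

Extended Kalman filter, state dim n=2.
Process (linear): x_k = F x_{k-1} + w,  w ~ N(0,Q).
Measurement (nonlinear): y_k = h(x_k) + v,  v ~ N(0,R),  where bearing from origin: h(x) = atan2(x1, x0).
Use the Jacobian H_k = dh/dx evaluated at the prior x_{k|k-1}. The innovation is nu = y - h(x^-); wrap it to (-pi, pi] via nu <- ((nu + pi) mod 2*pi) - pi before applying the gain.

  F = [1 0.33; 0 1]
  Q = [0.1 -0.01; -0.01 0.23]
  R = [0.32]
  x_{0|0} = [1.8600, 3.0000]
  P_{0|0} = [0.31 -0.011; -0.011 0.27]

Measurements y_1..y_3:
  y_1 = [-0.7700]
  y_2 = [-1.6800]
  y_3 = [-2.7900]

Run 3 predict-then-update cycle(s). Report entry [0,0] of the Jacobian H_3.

step 1: x^-=[2.8500, 3.0000]  P^-=[0.4321 0.0681; 0.0681 0.5000]  H_jac=[-0.1752 0.1664]  S=[0.3431]  K=[-0.1876; 0.2078]  nu=[-1.5810]  x^+=[3.1466, 2.6715]  P^+=[0.4201 0.0815; 0.0815 0.4852]
step 2: x^-=[4.0282, 2.6715]  P^-=[0.6267 0.2316; 0.2316 0.7152]  H_jac=[-0.1143 0.1724]  S=[0.3403]  K=[-0.0932; 0.2845]  nu=[-2.2656]  x^+=[4.2395, 2.0269]  P^+=[0.6237 0.2406; 0.2406 0.6876]
step 3: x^-=[4.9083, 2.0269]  P^-=[0.9574 0.4575; 0.4575 0.9176]  H_jac=[-0.0719 0.1741]  S=[0.3413]  K=[0.0317; 0.3716]  nu=[3.1016]  x^+=[5.0067, 3.1795]  P^+=[0.9571 0.4535; 0.4535 0.8705]

H_jac[0,0] = -0.0719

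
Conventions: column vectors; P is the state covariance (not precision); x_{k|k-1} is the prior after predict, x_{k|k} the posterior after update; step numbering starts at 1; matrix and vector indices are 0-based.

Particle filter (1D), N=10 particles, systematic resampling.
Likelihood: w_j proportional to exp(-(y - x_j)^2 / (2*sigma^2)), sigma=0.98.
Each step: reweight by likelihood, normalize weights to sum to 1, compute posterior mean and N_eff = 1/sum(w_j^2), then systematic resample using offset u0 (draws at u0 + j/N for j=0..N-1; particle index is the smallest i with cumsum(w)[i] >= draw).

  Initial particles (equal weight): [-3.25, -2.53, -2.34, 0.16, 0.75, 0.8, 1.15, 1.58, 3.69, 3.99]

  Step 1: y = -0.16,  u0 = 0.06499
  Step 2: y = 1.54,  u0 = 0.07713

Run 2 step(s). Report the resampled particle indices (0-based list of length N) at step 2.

step 1: w=[0.0023, 0.0180, 0.0283, 0.3183, 0.2182, 0.2078, 0.1374, 0.0694, 0.0001, 0.0000]  mean=0.5299  Neff=4.6092  idx=[3, 3, 3, 3, 4, 4, 5, 5, 6, 7]
step 2: w=[0.0584, 0.0584, 0.0584, 0.0584, 0.1137, 0.1137, 0.1183, 0.1183, 0.1453, 0.1572]  mean=0.8127  Neff=8.8259  idx=[1, 3, 4, 5, 6, 6, 7, 8, 9, 9]

resampled_idx = [1, 3, 4, 5, 6, 6, 7, 8, 9, 9]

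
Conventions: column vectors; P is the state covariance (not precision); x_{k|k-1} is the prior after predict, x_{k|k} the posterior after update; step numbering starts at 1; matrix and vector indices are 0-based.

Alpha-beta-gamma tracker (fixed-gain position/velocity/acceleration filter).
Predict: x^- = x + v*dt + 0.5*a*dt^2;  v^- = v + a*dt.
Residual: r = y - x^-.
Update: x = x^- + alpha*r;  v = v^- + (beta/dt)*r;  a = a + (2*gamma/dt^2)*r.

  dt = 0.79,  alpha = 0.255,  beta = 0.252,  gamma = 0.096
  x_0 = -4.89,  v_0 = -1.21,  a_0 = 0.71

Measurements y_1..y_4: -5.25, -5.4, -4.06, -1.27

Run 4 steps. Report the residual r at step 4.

resid = 2.2016

step 1: x_pred=-5.6243  r=0.3743  x^+=-5.5289  v^+=-0.5297  a^+=0.8252
step 2: x_pred=-5.6898  r=0.2898  x^+=-5.6159  v^+=0.2146  a^+=0.9143
step 3: x_pred=-5.1610  r=1.1010  x^+=-4.8803  v^+=1.2882  a^+=1.2531
step 4: x_pred=-3.4716  r=2.2016  x^+=-2.9102  v^+=2.9804  a^+=1.9304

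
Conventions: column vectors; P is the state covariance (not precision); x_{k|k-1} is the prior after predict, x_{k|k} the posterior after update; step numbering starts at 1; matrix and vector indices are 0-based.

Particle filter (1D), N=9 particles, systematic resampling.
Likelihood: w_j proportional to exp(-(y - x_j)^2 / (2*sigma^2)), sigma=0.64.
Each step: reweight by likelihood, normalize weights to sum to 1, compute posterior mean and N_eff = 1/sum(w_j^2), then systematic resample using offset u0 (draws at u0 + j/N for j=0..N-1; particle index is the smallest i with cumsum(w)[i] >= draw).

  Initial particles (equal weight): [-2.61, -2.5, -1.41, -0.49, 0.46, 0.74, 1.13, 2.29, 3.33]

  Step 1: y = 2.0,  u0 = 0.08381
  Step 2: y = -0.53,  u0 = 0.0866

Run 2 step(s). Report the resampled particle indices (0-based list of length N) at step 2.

resampled_idx = [0, 0, 0, 0, 0, 0, 1, 2, 2]

step 1: w=[0.0000, 0.0000, 0.0000, 0.0003, 0.0342, 0.0892, 0.2458, 0.5589, 0.0715]  mean=1.8774  Neff=2.5835  idx=[5, 6, 6, 7, 7, 7, 7, 7, 8]
step 2: w=[0.6676, 0.1655, 0.1655, 0.0003, 0.0003, 0.0003, 0.0003, 0.0003, 0.0000]  mean=0.8713  Neff=1.9982  idx=[0, 0, 0, 0, 0, 0, 1, 2, 2]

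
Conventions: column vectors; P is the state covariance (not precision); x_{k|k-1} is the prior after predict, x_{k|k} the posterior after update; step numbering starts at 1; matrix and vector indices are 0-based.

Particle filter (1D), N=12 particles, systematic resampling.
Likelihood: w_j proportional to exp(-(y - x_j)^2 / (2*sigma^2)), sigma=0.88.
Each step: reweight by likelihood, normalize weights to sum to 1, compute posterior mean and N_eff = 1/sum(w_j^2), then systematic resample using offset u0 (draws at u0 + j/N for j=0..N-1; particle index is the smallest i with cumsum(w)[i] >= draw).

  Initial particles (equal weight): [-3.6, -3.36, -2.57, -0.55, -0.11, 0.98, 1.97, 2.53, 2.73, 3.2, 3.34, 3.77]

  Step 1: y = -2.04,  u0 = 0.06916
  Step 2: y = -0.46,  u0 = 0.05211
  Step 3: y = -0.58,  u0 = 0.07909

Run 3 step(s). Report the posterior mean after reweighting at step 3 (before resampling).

post_mean = -0.4201

step 1: w=[0.1224, 0.1912, 0.4912, 0.1404, 0.0532, 0.0016, 0.0000, 0.0000, 0.0000, 0.0000, 0.0000, 0.0000]  mean=-2.4267  Neff=3.1710  idx=[0, 1, 1, 2, 2, 2, 2, 2, 2, 3, 3, 4]
step 2: w=[0.0005, 0.0013, 0.0013, 0.0173, 0.0173, 0.0173, 0.0173, 0.0173, 0.0173, 0.3049, 0.3049, 0.2832]  mean=-0.6442  Neff=3.7324  idx=[5, 9, 9, 9, 9, 10, 10, 10, 11, 11, 11, 11]
step 3: w=[0.0074, 0.0948, 0.0948, 0.0948, 0.0948, 0.0948, 0.0948, 0.0948, 0.0823, 0.0823, 0.0823, 0.0823]  mean=-0.4201  Neff=11.1072  idx=[1, 2, 3, 4, 5, 6, 7, 7, 8, 9, 10, 11]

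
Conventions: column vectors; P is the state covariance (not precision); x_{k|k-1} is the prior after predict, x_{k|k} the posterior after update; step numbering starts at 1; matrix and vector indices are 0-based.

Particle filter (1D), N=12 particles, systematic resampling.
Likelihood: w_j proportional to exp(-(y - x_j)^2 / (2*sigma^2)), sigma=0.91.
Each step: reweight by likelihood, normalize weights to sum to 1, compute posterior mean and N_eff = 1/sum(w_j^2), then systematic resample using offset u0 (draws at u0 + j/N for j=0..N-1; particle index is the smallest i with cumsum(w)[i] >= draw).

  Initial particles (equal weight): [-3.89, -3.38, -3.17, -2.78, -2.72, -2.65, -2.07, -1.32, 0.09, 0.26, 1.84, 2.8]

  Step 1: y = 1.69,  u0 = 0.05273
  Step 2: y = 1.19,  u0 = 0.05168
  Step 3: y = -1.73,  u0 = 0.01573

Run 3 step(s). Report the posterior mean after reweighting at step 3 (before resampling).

step 1: w=[0.0000, 0.0000, 0.0000, 0.0000, 0.0000, 0.0000, 0.0001, 0.0021, 0.1082, 0.1477, 0.5007, 0.2412]  mean=1.6417  Neff=2.9206  idx=[8, 9, 9, 10, 10, 10, 10, 10, 10, 11, 11, 11]
step 2: w=[0.0694, 0.0854, 0.0854, 0.1116, 0.1116, 0.1116, 0.1116, 0.1116, 0.1116, 0.0301, 0.0301, 0.0301]  mean=1.5354  Neff=10.3280  idx=[0, 1, 2, 3, 4, 5, 5, 6, 7, 8, 8, 10]
step 3: w=[0.4202, 0.2842, 0.2842, 0.0014, 0.0014, 0.0014, 0.0014, 0.0014, 0.0014, 0.0014, 0.0014, 0.0000]  mean=0.2064  Neff=2.9570  idx=[0, 0, 0, 0, 0, 1, 1, 1, 1, 2, 2, 2]

post_mean = 0.2064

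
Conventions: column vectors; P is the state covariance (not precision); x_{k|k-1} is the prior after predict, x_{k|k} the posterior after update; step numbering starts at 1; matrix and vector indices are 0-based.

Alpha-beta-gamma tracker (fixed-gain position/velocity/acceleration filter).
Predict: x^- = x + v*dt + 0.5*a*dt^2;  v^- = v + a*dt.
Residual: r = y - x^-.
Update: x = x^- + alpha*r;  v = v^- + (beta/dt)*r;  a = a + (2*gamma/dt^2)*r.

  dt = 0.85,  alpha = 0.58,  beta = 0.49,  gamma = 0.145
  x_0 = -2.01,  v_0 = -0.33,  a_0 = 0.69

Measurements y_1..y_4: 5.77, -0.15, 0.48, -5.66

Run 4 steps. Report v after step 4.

step 1: x_pred=-2.0412  r=7.8112  x^+=2.4893  v^+=4.7594  a^+=3.8253
step 2: x_pred=7.9167  r=-8.0667  x^+=3.2380  v^+=3.3607  a^+=0.5875
step 3: x_pred=6.3069  r=-5.8269  x^+=2.9273  v^+=0.5011  a^+=-1.7514
step 4: x_pred=2.7205  r=-8.3805  x^+=-2.1402  v^+=-5.8187  a^+=-5.1152

v_post = -5.8187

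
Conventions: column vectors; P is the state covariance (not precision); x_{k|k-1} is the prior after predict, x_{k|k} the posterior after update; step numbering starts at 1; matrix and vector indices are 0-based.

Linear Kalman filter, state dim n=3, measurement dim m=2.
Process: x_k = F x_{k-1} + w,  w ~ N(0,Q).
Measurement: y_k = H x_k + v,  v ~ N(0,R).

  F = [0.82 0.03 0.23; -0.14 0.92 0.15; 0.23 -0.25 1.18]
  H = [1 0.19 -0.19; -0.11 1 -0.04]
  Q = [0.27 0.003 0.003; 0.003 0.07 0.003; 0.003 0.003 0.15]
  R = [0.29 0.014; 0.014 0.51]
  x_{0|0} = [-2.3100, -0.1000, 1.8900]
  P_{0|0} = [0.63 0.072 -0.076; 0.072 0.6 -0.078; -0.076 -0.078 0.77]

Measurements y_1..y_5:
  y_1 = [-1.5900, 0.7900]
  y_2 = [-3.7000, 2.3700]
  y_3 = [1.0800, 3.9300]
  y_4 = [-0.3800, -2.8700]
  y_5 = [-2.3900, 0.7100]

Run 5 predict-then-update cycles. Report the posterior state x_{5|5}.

x_post = [-2.4473, 0.0846, -4.0345]

step 1: x^-=[-1.4625, 0.5149, 1.7239]  P^-=[0.7087 0.0041 0.2362; 0.0041 0.5706 -0.0731; 0.2362 -0.0731 1.2895]  S=[0.9829 0.0682; 0.0682 1.0983]  K=[0.6844 -0.1184; 0.0928 0.5161; -0.0136 -0.1363]  nu=[0.1022, 0.1832]  x^+=[-1.4142, 0.6189, 1.6975]  P^+=[0.2440 -0.0146 0.2339; -0.0146 0.2632 0.0068; 0.2339 0.0068 1.2686]
step 2: x^-=[-0.7507, 1.0220, 1.5231]  P^-=[0.5890 0.0378 0.6328; 0.0378 0.3219 0.1321; 0.6328 0.1321 2.0704]  S=[0.7297 0.0249; 0.0249 0.8290]  K=[0.6551 -0.0828; 0.0884 0.3742; 0.3637 -0.0354]  nu=[-2.8541, 1.3263]  x^+=[-2.7301, 1.2660, 0.4382]  P^+=[0.2729 0.0153 0.4578; 0.0153 0.1984 0.1163; 0.4578 0.1163 1.9735]
step 3: x^-=[-2.0999, 1.6127, -0.4274]  P^-=[0.7331 0.1234 1.0502; 0.1234 0.2966 0.3637; 1.0502 0.3637 3.1029]  S=[0.7674 0.0422; 0.0422 0.7735]  K=[0.7280 -0.0387; 0.1255 0.3403; 0.6836 0.1231]  nu=[2.7923, 2.0692]  x^+=[-0.1473, 2.6673, 1.7362]  P^+=[0.3276 0.0532 0.6693; 0.0532 0.1914 0.2550; 0.6693 0.2550 2.7255]
step 4: x^-=[0.3586, 2.7349, 1.3480]  P^-=[0.8933 0.2205 1.4699; 0.2205 0.3283 0.6238; 1.4699 0.6238 4.1810]  S=[0.8262 0.0745; 0.0745 0.7703]  K=[0.7933 0.0057; 0.1678 0.3461; 0.9347 0.2924]  nu=[-1.0021, -5.5116]  x^+=[-0.4678, 0.6594, -1.2002]  P^+=[0.3726 0.0885 0.8383; 0.0885 0.2041 0.3885; 0.8383 0.3885 3.3525]
step 5: x^-=[-0.6399, 0.4921, -1.6887]  P^-=[1.0240 0.3080 1.8110; 0.3080 0.3747 0.8569; 1.8110 0.8569 5.0662]  S=[0.8774 0.1087; 0.1087 0.7848]  K=[0.8366 0.0408; 0.2017 0.3627; 1.0996 0.4275]  nu=[-2.1645, 0.0799]  x^+=[-2.4473, 0.0846, -4.0345]  P^+=[0.4013 0.1145 0.9465; 0.1145 0.2199 0.4879; 0.9465 0.4879 3.7597]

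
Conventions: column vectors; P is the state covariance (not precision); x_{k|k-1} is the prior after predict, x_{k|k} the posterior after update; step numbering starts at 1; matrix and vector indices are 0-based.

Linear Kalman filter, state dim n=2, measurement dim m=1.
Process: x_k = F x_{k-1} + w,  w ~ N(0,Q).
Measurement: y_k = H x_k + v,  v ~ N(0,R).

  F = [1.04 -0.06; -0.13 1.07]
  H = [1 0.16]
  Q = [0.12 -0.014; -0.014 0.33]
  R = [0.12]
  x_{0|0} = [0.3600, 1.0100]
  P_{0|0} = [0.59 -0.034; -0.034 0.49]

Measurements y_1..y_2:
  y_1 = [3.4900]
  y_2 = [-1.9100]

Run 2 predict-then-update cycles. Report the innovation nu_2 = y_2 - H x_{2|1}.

innov = [-4.9860]

step 1: x^-=[0.3138, 1.0339]  P^-=[0.7642 -0.1633; -0.1633 0.9104]  S=[0.8552]  K=[0.8630; -0.0206]  nu=[3.0108]  x^+=[2.9121, 0.9717]  P^+=[0.1273 -0.1481; -0.1481 0.9101]
step 2: x^-=[2.9702, 0.6612]  P^-=[0.2794 -0.2556; -0.2556 1.4153]  S=[0.3538]  K=[0.6740; -0.0823]  nu=[-4.9860]  x^+=[-0.3905, 1.0717]  P^+=[0.1186 -0.2359; -0.2359 1.4129]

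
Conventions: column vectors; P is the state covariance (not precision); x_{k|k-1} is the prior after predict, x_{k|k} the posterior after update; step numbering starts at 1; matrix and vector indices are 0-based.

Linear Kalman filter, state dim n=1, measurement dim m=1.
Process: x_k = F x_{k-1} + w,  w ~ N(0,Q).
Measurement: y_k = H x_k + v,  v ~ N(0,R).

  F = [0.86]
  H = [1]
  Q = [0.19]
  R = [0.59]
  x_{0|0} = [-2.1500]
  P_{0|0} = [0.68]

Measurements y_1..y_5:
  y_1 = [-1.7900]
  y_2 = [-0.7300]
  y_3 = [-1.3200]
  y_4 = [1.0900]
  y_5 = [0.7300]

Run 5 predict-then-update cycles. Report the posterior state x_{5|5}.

step 1: x^-=[-1.8490]  P^-=[0.6929]  S=[1.2829]  K=[0.5401]  nu=[0.0590]  x^+=[-1.8171]  P^+=[0.3187]
step 2: x^-=[-1.5627]  P^-=[0.4257]  S=[1.0157]  K=[0.4191]  nu=[0.8327]  x^+=[-1.2137]  P^+=[0.2473]
step 3: x^-=[-1.0438]  P^-=[0.3729]  S=[0.9629]  K=[0.3873]  nu=[-0.2762]  x^+=[-1.1508]  P^+=[0.2285]
step 4: x^-=[-0.9897]  P^-=[0.3590]  S=[0.9490]  K=[0.3783]  nu=[2.0797]  x^+=[-0.2030]  P^+=[0.2232]
step 5: x^-=[-0.1745]  P^-=[0.3551]  S=[0.9451]  K=[0.3757]  nu=[0.9045]  x^+=[0.1653]  P^+=[0.2217]

x_post = [0.1653]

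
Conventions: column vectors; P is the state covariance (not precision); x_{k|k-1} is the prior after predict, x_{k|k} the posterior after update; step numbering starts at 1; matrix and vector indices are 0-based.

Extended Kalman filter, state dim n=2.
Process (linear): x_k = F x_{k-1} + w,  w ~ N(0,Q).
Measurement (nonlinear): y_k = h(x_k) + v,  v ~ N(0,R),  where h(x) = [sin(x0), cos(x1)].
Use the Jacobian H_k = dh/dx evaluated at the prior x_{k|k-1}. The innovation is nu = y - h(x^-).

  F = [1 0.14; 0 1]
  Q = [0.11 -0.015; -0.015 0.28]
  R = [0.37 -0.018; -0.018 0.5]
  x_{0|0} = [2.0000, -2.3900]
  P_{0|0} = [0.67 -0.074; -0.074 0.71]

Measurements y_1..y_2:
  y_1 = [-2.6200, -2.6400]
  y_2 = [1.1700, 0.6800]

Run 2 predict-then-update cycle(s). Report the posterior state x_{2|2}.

step 1: x^-=[1.6654, -2.3900]  P^-=[0.7732 0.0104; 0.0104 0.9900]  H_jac=[-0.0945 0.0000; 0.0000 0.6828]  S=[0.3769 -0.0187; -0.0187 0.9616]  K=[-0.1936 0.0036; 0.0322 0.7036]  nu=[-3.6155, -1.9094]  x^+=[2.3585, -3.8501]  P^+=[0.7590 0.0078; 0.0078 0.5144]
step 2: x^-=[1.8195, -3.8501]  P^-=[0.8813 0.0648; 0.0648 0.7944]  H_jac=[-0.2461 0.0000; 0.0000 -0.6507]  S=[0.4234 -0.0076; -0.0076 0.8364]  K=[-0.5133 -0.0551; -0.0488 -0.6185]  nu=[0.2008, 1.4393]  x^+=[1.6371, -4.7501]  P^+=[0.7676 0.0281; 0.0281 0.4739]

x_post = [1.6371, -4.7501]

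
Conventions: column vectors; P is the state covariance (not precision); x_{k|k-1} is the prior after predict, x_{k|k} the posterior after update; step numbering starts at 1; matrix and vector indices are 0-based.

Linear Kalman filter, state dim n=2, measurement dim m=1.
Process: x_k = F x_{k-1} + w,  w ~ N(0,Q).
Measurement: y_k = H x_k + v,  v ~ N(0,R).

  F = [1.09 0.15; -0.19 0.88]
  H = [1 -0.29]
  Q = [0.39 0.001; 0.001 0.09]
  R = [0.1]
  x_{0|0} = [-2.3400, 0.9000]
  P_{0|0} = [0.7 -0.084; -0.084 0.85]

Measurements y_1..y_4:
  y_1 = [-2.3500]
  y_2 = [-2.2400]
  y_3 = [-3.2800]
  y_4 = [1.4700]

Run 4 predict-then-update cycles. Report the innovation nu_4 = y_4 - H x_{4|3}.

innov = [4.7126]

step 1: x^-=[-2.4156, 1.2366]  P^-=[1.2133 -0.1099; -0.1099 0.8016]  S=[1.4445]  K=[0.8620; -0.2370]  nu=[0.4242]  x^+=[-2.0499, 1.1360]  P^+=[0.1399 0.1852; 0.1852 0.7204]
step 2: x^-=[-2.0640, 1.3892]  P^-=[0.6330 0.2395; 0.2395 0.5910]  S=[0.6438]  K=[0.8754; 0.1058]  nu=[0.2269]  x^+=[-1.8654, 1.4132]  P^+=[0.1397 0.1799; 0.1799 0.5838]
step 3: x^-=[-1.8213, 1.5980]  P^-=[0.6279 0.2165; 0.2165 0.4870]  S=[0.6433]  K=[0.8785; 0.1171]  nu=[-0.9953]  x^+=[-2.6956, 1.4815]  P^+=[0.1315 0.1504; 0.1504 0.4782]
step 4: x^-=[-2.7160, 1.8159]  P^-=[0.6061 0.1769; 0.1769 0.4148]  S=[0.6384]  K=[0.8691; 0.0886]  nu=[4.7126]  x^+=[1.3796, 2.2335]  P^+=[0.1239 0.1277; 0.1277 0.4097]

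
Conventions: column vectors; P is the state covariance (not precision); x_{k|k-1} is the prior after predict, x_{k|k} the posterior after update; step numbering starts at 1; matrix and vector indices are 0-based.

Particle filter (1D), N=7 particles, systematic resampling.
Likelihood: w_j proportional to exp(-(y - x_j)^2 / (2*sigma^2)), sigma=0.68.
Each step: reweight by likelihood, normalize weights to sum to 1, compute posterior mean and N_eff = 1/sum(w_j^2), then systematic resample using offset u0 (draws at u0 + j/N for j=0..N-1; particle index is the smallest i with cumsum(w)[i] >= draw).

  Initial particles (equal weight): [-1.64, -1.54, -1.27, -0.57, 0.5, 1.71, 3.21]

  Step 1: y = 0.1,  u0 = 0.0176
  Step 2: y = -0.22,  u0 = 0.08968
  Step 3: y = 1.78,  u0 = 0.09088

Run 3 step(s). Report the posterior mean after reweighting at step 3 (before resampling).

step 1: w=[0.0217, 0.0313, 0.0755, 0.3535, 0.4831, 0.0348, 0.0000]  mean=-0.0801  Neff=2.7269  idx=[0, 3, 3, 3, 4, 4, 4]
step 2: w=[0.0254, 0.1967, 0.1967, 0.1967, 0.1282, 0.1282, 0.1282]  mean=-0.1857  Neff=6.0242  idx=[1, 2, 2, 3, 4, 5, 6]
step 3: w=[0.0049, 0.0049, 0.0049, 0.0049, 0.3268, 0.3268, 0.3268]  mean=0.4790  Neff=3.1202  idx=[4, 4, 5, 5, 5, 6, 6]

post_mean = 0.4790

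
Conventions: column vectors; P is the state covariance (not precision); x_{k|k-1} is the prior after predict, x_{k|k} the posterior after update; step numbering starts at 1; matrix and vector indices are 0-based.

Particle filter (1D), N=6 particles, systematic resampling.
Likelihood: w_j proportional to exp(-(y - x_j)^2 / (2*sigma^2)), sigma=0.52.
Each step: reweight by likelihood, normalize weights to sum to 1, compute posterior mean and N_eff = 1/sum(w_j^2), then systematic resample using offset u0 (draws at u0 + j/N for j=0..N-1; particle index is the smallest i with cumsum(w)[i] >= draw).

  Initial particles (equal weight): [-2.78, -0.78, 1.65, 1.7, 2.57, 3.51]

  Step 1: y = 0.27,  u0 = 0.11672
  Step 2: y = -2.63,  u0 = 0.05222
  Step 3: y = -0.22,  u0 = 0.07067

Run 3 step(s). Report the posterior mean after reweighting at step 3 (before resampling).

post_mean = -0.7800

step 1: w=[0.0000, 0.7130, 0.1619, 0.1248, 0.0003, 0.0000]  mean=-0.0761  Neff=1.8176  idx=[1, 1, 1, 1, 2, 3]
step 2: w=[0.2500, 0.2500, 0.2500, 0.2500, 0.0000, 0.0000]  mean=-0.7800  Neff=4.0000  idx=[0, 0, 1, 2, 2, 3]
step 3: w=[0.1667, 0.1667, 0.1667, 0.1667, 0.1667, 0.1667]  mean=-0.7800  Neff=6.0000  idx=[0, 1, 2, 3, 4, 5]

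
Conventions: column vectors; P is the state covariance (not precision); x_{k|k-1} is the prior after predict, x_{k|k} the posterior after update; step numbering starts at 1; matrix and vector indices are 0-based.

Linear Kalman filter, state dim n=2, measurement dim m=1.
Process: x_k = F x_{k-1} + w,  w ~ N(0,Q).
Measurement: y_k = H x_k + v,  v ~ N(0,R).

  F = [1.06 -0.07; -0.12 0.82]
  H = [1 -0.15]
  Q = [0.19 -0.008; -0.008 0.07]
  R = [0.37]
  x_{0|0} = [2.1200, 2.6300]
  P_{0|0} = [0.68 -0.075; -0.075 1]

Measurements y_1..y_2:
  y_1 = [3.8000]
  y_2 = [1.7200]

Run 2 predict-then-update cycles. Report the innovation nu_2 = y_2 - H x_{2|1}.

innov = [-1.7647]

step 1: x^-=[2.0631, 1.9022]  P^-=[0.9701 -0.2177; -0.2177 0.7670]  S=[1.4226]  K=[0.7048; -0.2339]  nu=[2.0222]  x^+=[3.4884, 1.4292]  P^+=[0.2633 0.0168; 0.0168 0.6891]
step 2: x^-=[3.5977, 0.7533]  P^-=[0.4867 -0.0663; -0.0663 0.5338]  S=[0.8886]  K=[0.5589; -0.1647]  nu=[-1.7647]  x^+=[2.6114, 1.0440]  P^+=[0.2091 0.0155; 0.0155 0.5097]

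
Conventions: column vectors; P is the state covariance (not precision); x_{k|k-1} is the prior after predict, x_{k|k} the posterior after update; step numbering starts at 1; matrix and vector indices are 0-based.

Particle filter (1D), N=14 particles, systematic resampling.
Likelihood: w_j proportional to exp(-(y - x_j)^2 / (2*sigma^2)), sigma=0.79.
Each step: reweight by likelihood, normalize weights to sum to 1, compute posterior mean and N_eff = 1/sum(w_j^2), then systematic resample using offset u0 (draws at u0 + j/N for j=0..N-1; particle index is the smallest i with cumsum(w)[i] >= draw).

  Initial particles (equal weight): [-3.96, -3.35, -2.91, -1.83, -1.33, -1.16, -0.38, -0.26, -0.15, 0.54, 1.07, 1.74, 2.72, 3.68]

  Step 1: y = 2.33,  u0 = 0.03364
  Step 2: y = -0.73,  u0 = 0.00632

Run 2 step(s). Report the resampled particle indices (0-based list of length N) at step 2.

step 1: w=[0.0000, 0.0000, 0.0000, 0.0000, 0.0000, 0.0000, 0.0012, 0.0021, 0.0032, 0.0342, 0.1248, 0.3369, 0.3942, 0.1034]  mean=2.1893  Neff=3.3748  idx=[9, 10, 11, 11, 11, 11, 11, 12, 12, 12, 12, 12, 12, 13]
step 2: w=[0.7090, 0.1925, 0.0195, 0.0195, 0.0195, 0.0195, 0.0195, 0.0002, 0.0002, 0.0002, 0.0002, 0.0002, 0.0002, 0.0000]  mean=0.7612  Neff=1.8460  idx=[0, 0, 0, 0, 0, 0, 0, 0, 0, 0, 1, 1, 1, 3]

resampled_idx = [0, 0, 0, 0, 0, 0, 0, 0, 0, 0, 1, 1, 1, 3]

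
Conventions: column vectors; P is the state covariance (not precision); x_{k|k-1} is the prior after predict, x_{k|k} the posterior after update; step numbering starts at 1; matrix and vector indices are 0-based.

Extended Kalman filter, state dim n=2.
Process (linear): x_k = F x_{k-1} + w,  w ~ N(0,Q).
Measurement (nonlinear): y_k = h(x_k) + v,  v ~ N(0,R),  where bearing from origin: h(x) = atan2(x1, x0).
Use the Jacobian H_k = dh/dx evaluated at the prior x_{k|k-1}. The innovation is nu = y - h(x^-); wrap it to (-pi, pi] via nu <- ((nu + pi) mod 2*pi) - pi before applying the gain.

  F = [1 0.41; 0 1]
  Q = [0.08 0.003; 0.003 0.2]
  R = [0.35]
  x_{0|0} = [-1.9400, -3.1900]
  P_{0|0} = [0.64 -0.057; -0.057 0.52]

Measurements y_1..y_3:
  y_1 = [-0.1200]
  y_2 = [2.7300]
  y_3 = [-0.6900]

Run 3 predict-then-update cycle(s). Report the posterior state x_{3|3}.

step 1: x^-=[-3.2479, -3.1900]  P^-=[0.7607 0.1592; 0.1592 0.7200]  H_jac=[0.1539 -0.1567]  S=[0.3780]  K=[0.2437; -0.2337]  nu=[2.2452]  x^+=[-2.7007, -3.7146]  P^+=[0.7382 0.1807; 0.1807 0.6994]
step 2: x^-=[-4.2237, -3.7146]  P^-=[1.0840 0.4705; 0.4705 0.8994]  H_jac=[0.1174 -0.1335]  S=[0.3662]  K=[0.1760; -0.1770]  nu=[-1.1330]  x^+=[-4.4231, -3.5141]  P^+=[1.0726 0.4819; 0.4819 0.8879]
step 3: x^-=[-5.8639, -3.5141]  P^-=[1.6970 0.8489; 0.8489 1.0879]  H_jac=[0.0752 -0.1255]  S=[0.3607]  K=[0.0585; -0.2015]  nu=[1.9117]  x^+=[-5.7521, -3.8992]  P^+=[1.6958 0.8532; 0.8532 1.0732]

x_post = [-5.7521, -3.8992]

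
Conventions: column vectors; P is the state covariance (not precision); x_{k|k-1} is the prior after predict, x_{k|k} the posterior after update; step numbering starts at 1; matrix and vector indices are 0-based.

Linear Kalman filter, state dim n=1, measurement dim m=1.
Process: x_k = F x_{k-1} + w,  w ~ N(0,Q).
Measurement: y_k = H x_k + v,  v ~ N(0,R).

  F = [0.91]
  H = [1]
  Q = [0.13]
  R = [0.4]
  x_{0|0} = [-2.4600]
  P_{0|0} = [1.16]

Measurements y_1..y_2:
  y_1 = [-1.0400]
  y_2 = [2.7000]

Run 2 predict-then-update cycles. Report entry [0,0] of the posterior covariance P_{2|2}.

step 1: x^-=[-2.2386]  P^-=[1.0906]  S=[1.4906]  K=[0.7317]  nu=[1.1986]  x^+=[-1.3616]  P^+=[0.2927]
step 2: x^-=[-1.2391]  P^-=[0.3724]  S=[0.7724]  K=[0.4821]  nu=[3.9391]  x^+=[0.6599]  P^+=[0.1928]

P_post[0,0] = 0.1928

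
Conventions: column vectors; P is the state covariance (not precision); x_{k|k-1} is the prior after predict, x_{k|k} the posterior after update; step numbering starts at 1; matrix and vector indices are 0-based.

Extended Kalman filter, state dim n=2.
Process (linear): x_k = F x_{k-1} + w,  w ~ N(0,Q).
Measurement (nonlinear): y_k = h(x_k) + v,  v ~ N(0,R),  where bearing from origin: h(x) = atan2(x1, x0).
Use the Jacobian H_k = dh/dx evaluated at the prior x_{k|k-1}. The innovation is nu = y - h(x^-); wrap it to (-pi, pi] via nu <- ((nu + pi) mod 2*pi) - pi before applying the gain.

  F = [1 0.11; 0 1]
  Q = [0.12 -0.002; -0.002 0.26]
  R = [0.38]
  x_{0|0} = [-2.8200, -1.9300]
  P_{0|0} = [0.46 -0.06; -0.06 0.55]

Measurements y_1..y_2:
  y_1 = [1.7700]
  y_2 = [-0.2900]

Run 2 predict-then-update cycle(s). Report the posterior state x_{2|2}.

step 1: x^-=[-3.0323, -1.9300]  P^-=[0.5735 -0.0015; -0.0015 0.8100]  H_jac=[0.1494 -0.2347]  S=[0.4375]  K=[0.1966; -0.4350]  nu=[-1.9384]  x^+=[-3.4134, -1.0867]  P^+=[0.5565 0.0359; 0.0359 0.7272]
step 2: x^-=[-3.5329, -1.0867]  P^-=[0.6932 0.1139; 0.1139 0.9872]  H_jac=[0.0795 -0.2586]  S=[0.4457]  K=[0.0576; -0.5524]  nu=[2.5532]  x^+=[-3.3858, -2.4971]  P^+=[0.6918 0.1281; 0.1281 0.8512]

x_post = [-3.3858, -2.4971]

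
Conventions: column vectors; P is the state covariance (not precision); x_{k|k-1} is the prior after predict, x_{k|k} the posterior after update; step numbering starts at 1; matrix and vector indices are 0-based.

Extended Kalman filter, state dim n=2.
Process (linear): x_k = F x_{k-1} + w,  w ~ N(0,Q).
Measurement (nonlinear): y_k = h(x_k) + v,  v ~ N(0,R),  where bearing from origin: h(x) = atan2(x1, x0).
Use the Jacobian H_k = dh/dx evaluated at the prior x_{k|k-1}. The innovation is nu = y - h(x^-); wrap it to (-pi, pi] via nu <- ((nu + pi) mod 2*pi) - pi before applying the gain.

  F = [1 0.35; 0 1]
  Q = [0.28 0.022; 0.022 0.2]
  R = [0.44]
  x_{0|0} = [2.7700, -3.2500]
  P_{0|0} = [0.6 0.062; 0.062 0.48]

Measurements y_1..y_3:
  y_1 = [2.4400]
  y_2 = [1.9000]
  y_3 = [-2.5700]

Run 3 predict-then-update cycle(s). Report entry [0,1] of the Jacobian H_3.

step 1: x^-=[1.6325, -3.2500]  P^-=[0.9822 0.2520; 0.2520 0.6800]  H_jac=[0.2457 0.1234]  S=[0.5249]  K=[0.5190; 0.2778]  nu=[-2.7379]  x^+=[0.2116, -4.0107]  P^+=[0.8408 0.1763; 0.1763 0.6395]
step 2: x^-=[-1.1921, -4.0107]  P^-=[1.3226 0.4221; 0.4221 0.8395]  H_jac=[0.2291 -0.0681]  S=[0.5001]  K=[0.5484; 0.0791]  nu=[-2.5235]  x^+=[-2.5759, -4.2102]  P^+=[1.1722 0.4004; 0.4004 0.8364]
step 3: x^-=[-4.0494, -4.2102]  P^-=[1.8350 0.7152; 0.7152 1.0364]  H_jac=[0.1234 -0.1187]  S=[0.4616]  K=[0.3066; -0.0753]  nu=[-0.2333]  x^+=[-4.1209, -4.1926]  P^+=[1.7916 0.7258; 0.7258 1.0337]

H_jac[0,1] = -0.1187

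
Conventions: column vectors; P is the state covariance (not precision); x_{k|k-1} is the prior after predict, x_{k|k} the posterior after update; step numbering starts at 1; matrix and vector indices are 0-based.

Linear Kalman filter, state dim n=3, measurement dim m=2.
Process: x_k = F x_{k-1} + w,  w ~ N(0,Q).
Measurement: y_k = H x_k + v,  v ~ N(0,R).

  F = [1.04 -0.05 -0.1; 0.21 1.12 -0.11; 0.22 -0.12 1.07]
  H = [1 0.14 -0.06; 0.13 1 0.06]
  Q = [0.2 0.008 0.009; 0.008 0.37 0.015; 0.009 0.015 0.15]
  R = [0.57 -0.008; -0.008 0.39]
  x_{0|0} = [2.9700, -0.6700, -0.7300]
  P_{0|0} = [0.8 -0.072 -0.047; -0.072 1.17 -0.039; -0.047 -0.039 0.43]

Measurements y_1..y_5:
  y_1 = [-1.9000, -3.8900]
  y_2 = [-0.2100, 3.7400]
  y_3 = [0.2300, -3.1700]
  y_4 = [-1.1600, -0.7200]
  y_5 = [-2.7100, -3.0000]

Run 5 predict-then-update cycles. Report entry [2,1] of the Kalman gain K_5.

step 1: x^-=[3.1953, -0.0464, -0.0473]  P^-=[1.0894 0.0493 0.1132; 0.0493 1.8560 -0.2285; 0.1132 -0.2285 0.6896]  S=[1.7023 0.4589; 0.4589 2.2541]  K=[0.6522 -0.0450; -0.0332 0.8269; 0.0466 -0.0860]  nu=[-5.0916, -4.2562]  x^+=[0.0665, -3.3967, 0.0815]  P^+=[0.3878 -0.0780 0.0794; -0.0780 0.3380 -0.0846; 0.0794 -0.0846 0.6729]
step 2: x^-=[0.2308, -3.7993, 0.5094]  P^-=[0.6177 -0.0106 0.1285; -0.0106 0.7997 -0.1955; 0.1285 -0.1955 1.0073]  S=[1.1919 0.1867; 0.1867 1.1796]  K=[0.5130 -0.0155; -0.0098 0.6684; 0.0511 -0.1085]  nu=[0.1216, 7.4787]  x^+=[0.1771, 1.1983, -0.2954]  P^+=[0.3068 -0.0564 0.1058; -0.0564 0.2750 -0.1160; 0.1058 -0.1160 0.9923]
step 3: x^-=[0.1538, 1.4118, -0.4210]  P^-=[0.5251 0.0035 0.1025; 0.0035 0.7377 -0.2564; 0.1025 -0.2564 1.3875]  S=[1.1075 0.1806; 0.1806 1.1133]  K=[0.4700 -0.0063; 0.0045 0.6485; 0.0086 -0.1450]  nu=[-0.1467, -4.5766]  x^+=[0.1138, -1.5567, 0.2412]  P^+=[0.2814 -0.0494 0.1093; -0.0494 0.2685 -0.1527; 0.1093 -0.1527 1.3645]
step 4: x^-=[0.1721, -1.7461, 0.4699]  P^-=[0.4996 0.0139 0.0613; 0.0139 0.7450 -0.3427; 0.0613 -0.3427 1.8230]  S=[1.0931 0.1897; 0.1897 1.1135]  K=[0.4561 -0.0036; 0.0142 0.6498; -0.0544 -0.1931]  nu=[-1.0594, 0.9756]  x^+=[-0.3146, -1.1272, 0.3391]  P^+=[0.2728 -0.0468 0.1043; -0.0468 0.2711 -0.1949; 0.1043 -0.1949 1.7743]
step 5: x^-=[-0.3048, -1.3658, 0.4289]  P^-=[0.4947 0.0246 0.0114; 0.0246 0.7648 -0.4432; 0.0114 -0.4432 2.3001]  S=[1.1009 0.2036; 0.2036 1.1248]  K=[0.4523 -0.0022; 0.0226 0.6550; -0.1256 -0.2473]  nu=[-2.1883, -1.6203]  x^+=[-1.2909, -2.4766, 1.1045]  P^+=[0.2699 -0.0453 0.0961; -0.0453 0.2756 -0.2400; 0.0961 -0.2400 2.2013]

K[2,1] = -0.2473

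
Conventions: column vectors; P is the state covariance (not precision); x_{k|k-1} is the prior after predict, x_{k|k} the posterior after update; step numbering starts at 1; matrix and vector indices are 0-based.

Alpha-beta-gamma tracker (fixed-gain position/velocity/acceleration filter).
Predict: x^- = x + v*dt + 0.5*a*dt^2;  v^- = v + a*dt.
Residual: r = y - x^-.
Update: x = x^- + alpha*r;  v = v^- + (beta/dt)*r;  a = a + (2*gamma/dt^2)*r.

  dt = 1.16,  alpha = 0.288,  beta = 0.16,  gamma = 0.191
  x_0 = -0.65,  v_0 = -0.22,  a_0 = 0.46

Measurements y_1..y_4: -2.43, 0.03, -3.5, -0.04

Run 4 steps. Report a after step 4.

step 1: x_pred=-0.5957  r=-1.8343  x^+=-1.1240  v^+=0.0606  a^+=-0.0607
step 2: x_pred=-1.0946  r=1.1246  x^+=-0.7707  v^+=0.1453  a^+=0.2585
step 3: x_pred=-0.4283  r=-3.0717  x^+=-1.3129  v^+=0.0214  a^+=-0.6135
step 4: x_pred=-1.7008  r=1.6608  x^+=-1.2225  v^+=-0.4612  a^+=-0.1420

a_post = -0.1420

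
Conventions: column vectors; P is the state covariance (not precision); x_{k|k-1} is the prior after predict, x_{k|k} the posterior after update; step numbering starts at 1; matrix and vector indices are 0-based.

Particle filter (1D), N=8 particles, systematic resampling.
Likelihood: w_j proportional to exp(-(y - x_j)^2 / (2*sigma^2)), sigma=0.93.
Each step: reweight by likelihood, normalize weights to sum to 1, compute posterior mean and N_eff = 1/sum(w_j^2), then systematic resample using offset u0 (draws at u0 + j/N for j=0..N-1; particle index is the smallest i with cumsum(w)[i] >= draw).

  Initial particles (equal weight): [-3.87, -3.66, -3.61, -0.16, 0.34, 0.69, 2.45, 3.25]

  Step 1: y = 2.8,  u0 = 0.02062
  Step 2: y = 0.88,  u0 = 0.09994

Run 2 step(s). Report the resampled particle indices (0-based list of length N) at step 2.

step 1: w=[0.0000, 0.0000, 0.0000, 0.0033, 0.0156, 0.0394, 0.4817, 0.4599]  mean=2.7071  Neff=2.2451  idx=[5, 6, 6, 6, 6, 7, 7, 7]
step 2: w=[0.4759, 0.1169, 0.1169, 0.1169, 0.1169, 0.0189, 0.0189, 0.0189]  mean=1.6578  Neff=3.5443  idx=[0, 0, 0, 0, 2, 3, 4, 6]

resampled_idx = [0, 0, 0, 0, 2, 3, 4, 6]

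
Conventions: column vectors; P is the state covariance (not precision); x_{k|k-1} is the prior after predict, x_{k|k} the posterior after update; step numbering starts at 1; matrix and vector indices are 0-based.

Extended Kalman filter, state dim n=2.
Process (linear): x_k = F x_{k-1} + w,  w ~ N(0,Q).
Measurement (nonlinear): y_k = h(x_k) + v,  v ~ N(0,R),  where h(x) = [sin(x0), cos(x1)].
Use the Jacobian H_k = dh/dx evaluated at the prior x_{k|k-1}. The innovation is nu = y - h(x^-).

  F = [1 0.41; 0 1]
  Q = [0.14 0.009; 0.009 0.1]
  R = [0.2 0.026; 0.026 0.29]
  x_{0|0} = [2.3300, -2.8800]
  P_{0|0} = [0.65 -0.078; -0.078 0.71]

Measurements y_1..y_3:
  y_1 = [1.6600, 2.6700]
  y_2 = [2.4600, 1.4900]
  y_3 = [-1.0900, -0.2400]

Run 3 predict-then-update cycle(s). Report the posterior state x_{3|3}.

step 1: x^-=[1.1492, -2.8800]  P^-=[0.8454 0.2221; 0.2221 0.8100]  H_jac=[0.4092 0.0000; 0.0000 0.2586]  S=[0.3416 0.0495; 0.0495 0.3442]  K=[1.0097 0.0217; 0.1817 0.5825]  nu=[0.7476, 3.6360]  x^+=[1.9828, -0.6262]  P^+=[0.4948 0.1258; 0.1258 0.6715]
step 2: x^-=[1.7260, -0.6262]  P^-=[0.8509 0.4101; 0.4101 0.7715]  H_jac=[-0.1546 0.0000; 0.0000 0.5861]  S=[0.2203 -0.0112; -0.0112 0.5550]  K=[-0.5757 0.4215; -0.2468 0.8097]  nu=[1.4720, 0.6797]  x^+=[1.1651, -0.4390]  P^+=[0.6738 0.1830; 0.1830 0.3897]
step 3: x^-=[0.9851, -0.4390]  P^-=[1.0294 0.3518; 0.3518 0.4897]  H_jac=[0.5528 0.0000; 0.0000 0.4250]  S=[0.5146 0.1087; 0.1087 0.3785]  K=[1.0885 0.0826; 0.2787 0.4700]  nu=[-1.9233, -1.1452]  x^+=[-1.2030, -1.5133]  P^+=[0.3977 0.1229; 0.1229 0.3377]

x_post = [-1.2030, -1.5133]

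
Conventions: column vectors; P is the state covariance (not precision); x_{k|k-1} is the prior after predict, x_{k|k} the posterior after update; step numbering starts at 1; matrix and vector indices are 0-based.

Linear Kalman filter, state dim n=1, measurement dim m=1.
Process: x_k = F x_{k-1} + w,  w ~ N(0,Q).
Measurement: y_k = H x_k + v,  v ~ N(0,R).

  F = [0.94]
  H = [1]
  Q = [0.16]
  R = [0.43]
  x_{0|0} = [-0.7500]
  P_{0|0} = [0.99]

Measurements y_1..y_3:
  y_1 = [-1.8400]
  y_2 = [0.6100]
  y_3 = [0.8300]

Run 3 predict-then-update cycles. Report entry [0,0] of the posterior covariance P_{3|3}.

step 1: x^-=[-0.7050]  P^-=[1.0348]  S=[1.4648]  K=[0.7064]  nu=[-1.1350]  x^+=[-1.5068]  P^+=[0.3038]
step 2: x^-=[-1.4164]  P^-=[0.4284]  S=[0.8584]  K=[0.4991]  nu=[2.0264]  x^+=[-0.4051]  P^+=[0.2146]
step 3: x^-=[-0.3808]  P^-=[0.3496]  S=[0.7796]  K=[0.4485]  nu=[1.2108]  x^+=[0.1622]  P^+=[0.1928]

P_post[0,0] = 0.1928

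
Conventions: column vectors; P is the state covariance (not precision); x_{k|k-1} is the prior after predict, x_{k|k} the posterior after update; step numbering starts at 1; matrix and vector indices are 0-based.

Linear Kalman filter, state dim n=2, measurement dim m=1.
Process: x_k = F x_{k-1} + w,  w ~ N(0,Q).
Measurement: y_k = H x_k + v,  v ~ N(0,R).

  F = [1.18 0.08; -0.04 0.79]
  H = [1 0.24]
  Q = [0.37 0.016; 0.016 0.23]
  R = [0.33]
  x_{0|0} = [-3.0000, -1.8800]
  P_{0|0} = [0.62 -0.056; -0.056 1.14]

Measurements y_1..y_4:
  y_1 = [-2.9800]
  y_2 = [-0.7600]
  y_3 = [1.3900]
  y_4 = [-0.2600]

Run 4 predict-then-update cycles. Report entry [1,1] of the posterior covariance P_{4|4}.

P_post[1,1] = 0.6928

step 1: x^-=[-3.6904, -1.3652]  P^-=[1.2300 0.0068; 0.0068 0.9460]  S=[1.6177]  K=[0.7613; 0.1445]  nu=[1.0380]  x^+=[-2.9001, -1.2152]  P^+=[0.2923 -0.1712; -0.1712 0.9122]
step 2: x^-=[-3.5193, -0.8440]  P^-=[0.7506 -0.0992; -0.0992 0.8106]  S=[1.0796]  K=[0.6731; 0.0883]  nu=[2.9619]  x^+=[-1.5255, -0.5825]  P^+=[0.2614 -0.1634; -0.1634 0.8022]
step 3: x^-=[-1.8467, -0.3991]  P^-=[0.7082 -0.0974; -0.0974 0.7414]  S=[1.0341]  K=[0.6622; 0.0778]  nu=[3.3325]  x^+=[0.3601, -0.1397]  P^+=[0.2547 -0.1507; -0.1507 0.7351]
step 4: x^-=[0.4137, -0.1248]  P^-=[0.7009 -0.0896; -0.0896 0.6987]  S=[1.0281]  K=[0.6608; 0.0760]  nu=[-0.6438]  x^+=[-0.0117, -0.1737]  P^+=[0.2520 -0.1412; -0.1412 0.6928]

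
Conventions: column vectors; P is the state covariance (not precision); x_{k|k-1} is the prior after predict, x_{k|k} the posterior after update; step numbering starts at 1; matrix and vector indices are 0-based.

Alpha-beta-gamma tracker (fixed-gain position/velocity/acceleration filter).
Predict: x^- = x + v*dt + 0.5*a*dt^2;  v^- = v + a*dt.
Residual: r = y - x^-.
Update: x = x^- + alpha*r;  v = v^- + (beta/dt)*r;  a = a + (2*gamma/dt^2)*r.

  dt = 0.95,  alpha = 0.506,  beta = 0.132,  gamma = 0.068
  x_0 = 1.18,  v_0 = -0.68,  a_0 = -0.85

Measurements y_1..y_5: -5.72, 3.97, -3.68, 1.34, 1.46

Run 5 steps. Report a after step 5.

step 1: x_pred=0.1504  r=-5.8704  x^+=-2.8200  v^+=-2.3032  a^+=-1.7346
step 2: x_pred=-5.7908  r=9.7608  x^+=-0.8518  v^+=-2.5948  a^+=-0.2638
step 3: x_pred=-3.4359  r=-0.2441  x^+=-3.5594  v^+=-2.8793  a^+=-0.3005
step 4: x_pred=-6.4304  r=7.7704  x^+=-2.4986  v^+=-2.0852  a^+=0.8704
step 5: x_pred=-4.0867  r=5.5467  x^+=-1.2801  v^+=-0.4876  a^+=1.7063

a_post = 1.7063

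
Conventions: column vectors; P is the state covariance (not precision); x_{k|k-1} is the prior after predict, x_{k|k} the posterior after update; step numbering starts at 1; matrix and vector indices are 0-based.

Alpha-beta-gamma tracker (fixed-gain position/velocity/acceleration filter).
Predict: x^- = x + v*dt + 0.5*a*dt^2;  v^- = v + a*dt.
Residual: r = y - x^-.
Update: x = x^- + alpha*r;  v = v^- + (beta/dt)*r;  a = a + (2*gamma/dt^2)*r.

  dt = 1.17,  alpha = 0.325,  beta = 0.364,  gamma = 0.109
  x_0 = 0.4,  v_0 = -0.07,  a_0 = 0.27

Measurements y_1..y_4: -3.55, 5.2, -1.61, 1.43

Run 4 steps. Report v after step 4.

step 1: x_pred=0.5029  r=-4.0529  x^+=-0.8143  v^+=-1.0150  a^+=-0.3754
step 2: x_pred=-2.2588  r=7.4588  x^+=0.1653  v^+=0.8663  a^+=0.8124
step 3: x_pred=1.7349  r=-3.3449  x^+=0.6478  v^+=0.7761  a^+=0.2797
step 4: x_pred=1.7473  r=-0.3173  x^+=1.6442  v^+=1.0047  a^+=0.2292

v_post = 1.0047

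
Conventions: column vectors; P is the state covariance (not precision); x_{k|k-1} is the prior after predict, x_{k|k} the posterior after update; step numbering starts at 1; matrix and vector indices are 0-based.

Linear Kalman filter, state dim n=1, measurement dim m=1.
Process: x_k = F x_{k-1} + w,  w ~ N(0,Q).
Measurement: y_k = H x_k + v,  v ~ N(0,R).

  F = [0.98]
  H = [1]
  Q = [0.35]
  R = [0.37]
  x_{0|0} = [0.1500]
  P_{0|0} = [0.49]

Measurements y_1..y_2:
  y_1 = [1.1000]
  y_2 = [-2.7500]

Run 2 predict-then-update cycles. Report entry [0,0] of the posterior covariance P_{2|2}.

step 1: x^-=[0.1470]  P^-=[0.8206]  S=[1.1906]  K=[0.6892]  nu=[0.9530]  x^+=[0.8038]  P^+=[0.2550]
step 2: x^-=[0.7878]  P^-=[0.5949]  S=[0.9649]  K=[0.6165]  nu=[-3.5378]  x^+=[-1.3934]  P^+=[0.2281]

P_post[0,0] = 0.2281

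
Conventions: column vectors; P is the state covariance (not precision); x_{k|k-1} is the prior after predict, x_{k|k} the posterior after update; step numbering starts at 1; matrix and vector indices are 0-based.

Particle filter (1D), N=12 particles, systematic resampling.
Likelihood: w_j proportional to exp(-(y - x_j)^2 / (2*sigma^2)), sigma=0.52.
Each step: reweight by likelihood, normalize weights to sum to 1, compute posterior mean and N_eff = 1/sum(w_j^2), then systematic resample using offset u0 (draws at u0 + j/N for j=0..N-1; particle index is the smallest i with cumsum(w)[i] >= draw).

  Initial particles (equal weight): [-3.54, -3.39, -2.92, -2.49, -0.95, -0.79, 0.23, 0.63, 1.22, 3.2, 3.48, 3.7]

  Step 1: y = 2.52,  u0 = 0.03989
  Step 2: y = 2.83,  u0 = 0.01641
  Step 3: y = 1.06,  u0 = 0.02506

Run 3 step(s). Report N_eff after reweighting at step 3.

N_eff = 10.3624

step 1: w=[0.0000, 0.0000, 0.0000, 0.0000, 0.0000, 0.0000, 0.0001, 0.0019, 0.0603, 0.5836, 0.2497, 0.1045]  mean=3.1978  Neff=2.3955  idx=[8, 9, 9, 9, 9, 9, 9, 9, 10, 10, 10, 11]
step 2: w=[0.0012, 0.1099, 0.1099, 0.1099, 0.1099, 0.1099, 0.1099, 0.1099, 0.0648, 0.0648, 0.0648, 0.0349]  mean=3.2696  Neff=10.1624  idx=[1, 1, 2, 3, 4, 4, 5, 6, 7, 7, 9, 10]
step 3: w=[0.0981, 0.0981, 0.0981, 0.0981, 0.0981, 0.0981, 0.0981, 0.0981, 0.0981, 0.0981, 0.0093, 0.0093]  mean=3.2052  Neff=10.3624  idx=[0, 1, 1, 2, 3, 4, 5, 6, 7, 7, 8, 9]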